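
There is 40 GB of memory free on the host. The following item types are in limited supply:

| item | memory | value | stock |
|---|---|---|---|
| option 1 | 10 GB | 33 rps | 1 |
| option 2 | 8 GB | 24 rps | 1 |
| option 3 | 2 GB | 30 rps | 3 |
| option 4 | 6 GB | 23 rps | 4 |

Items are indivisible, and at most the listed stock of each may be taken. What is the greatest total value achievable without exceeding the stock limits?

215 rps

Best selections within memory 40 and stock limits:
- 1×option 1 + 3×option 3 + 4×option 4: memory 40, value 215
- 1×option 2 + 3×option 3 + 4×option 4: memory 38, value 206
Best: 215 rps.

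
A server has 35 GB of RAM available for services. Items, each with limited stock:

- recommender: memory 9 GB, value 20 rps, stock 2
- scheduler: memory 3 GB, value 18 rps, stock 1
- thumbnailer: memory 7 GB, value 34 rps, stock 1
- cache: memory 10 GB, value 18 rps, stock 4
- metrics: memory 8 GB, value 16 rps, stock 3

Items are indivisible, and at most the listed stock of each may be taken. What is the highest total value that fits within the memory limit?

Best selections within memory 35 and stock limits:
- 1×recommender + 1×scheduler + 1×thumbnailer + 2×metrics: memory 35, value 104
- 1×scheduler + 1×thumbnailer + 3×metrics: memory 34, value 100
- 2×recommender + 1×scheduler + 1×thumbnailer: memory 28, value 92
- 2×recommender + 1×thumbnailer + 1×cache: memory 35, value 92
Best: 104 rps.

104 rps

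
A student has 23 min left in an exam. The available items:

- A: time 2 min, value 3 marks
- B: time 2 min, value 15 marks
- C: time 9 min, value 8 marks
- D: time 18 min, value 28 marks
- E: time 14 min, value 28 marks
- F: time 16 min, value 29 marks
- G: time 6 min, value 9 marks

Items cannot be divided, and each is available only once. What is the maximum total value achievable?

Check high-value combinations within 23 min:
- B+E+G: time 2+14+6=22, value 15+28+9=52
- A+B+F: time 2+2+16=20, value 3+15+29=47
- A+B+E: time 2+2+14=18, value 3+15+28=46
Best: 52 marks.

52 marks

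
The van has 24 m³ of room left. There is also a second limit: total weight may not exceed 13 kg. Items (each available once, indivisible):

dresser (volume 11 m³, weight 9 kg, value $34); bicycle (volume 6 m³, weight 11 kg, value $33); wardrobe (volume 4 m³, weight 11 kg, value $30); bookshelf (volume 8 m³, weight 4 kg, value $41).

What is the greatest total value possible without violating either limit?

Feasible sets respecting both limits:
- dresser+bookshelf: volume 19, weight 13, value 75
- bookshelf: volume 8, weight 4, value 41
- dresser: volume 11, weight 9, value 34
- bicycle: volume 6, weight 11, value 33
Best: $75.

$75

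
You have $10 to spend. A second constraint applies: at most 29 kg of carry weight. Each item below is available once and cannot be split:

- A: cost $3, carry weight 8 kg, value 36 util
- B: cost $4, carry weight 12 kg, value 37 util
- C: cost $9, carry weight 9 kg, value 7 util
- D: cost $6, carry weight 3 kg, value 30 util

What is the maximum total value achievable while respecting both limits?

73 util

Feasible sets respecting both limits:
- A+B: cost 7, carry weight 20, value 73
- B+D: cost 10, carry weight 15, value 67
- A+D: cost 9, carry weight 11, value 66
Best: 73 util.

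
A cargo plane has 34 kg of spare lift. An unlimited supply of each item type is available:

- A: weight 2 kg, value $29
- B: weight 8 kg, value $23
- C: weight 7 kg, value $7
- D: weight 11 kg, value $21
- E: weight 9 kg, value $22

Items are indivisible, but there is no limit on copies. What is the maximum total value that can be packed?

Best value-per-unit is A at 29/2, and filling with it alone uses weight 17×2=34. No mix of the others beats 17×29 = 493.

$493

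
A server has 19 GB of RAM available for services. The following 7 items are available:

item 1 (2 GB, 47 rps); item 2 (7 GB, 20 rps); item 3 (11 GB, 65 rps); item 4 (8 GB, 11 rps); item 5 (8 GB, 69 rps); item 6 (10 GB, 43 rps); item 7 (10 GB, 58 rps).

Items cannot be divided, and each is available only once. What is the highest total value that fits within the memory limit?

Check high-value combinations within 19 GB:
- item 1+item 2+item 5: memory 2+7+8=17, value 47+20+69=136
- item 3+item 5: memory 11+8=19, value 65+69=134
- item 1+item 4+item 5: memory 2+8+8=18, value 47+11+69=127
- item 5+item 7: memory 8+10=18, value 69+58=127
Best: 136 rps.

136 rps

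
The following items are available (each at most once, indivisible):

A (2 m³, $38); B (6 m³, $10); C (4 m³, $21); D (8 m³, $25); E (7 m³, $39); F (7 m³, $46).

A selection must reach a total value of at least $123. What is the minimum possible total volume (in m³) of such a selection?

Subsets with value ≥ 123, sorted by total volume:
- A+E+F: volume 16, value 123
- A+C+E+F: volume 20, value 144
Minimum volume: 16 m³.

16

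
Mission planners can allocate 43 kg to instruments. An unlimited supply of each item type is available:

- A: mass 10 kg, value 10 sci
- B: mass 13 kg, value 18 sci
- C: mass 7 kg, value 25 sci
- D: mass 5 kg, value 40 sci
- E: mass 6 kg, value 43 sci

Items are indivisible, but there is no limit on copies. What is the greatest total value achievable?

Best value-per-unit is D at 40/5; filling with it alone gives 8×40 = 320.
Optimal mix: 5×D + 3×E → mass 43, value 329.

329 sci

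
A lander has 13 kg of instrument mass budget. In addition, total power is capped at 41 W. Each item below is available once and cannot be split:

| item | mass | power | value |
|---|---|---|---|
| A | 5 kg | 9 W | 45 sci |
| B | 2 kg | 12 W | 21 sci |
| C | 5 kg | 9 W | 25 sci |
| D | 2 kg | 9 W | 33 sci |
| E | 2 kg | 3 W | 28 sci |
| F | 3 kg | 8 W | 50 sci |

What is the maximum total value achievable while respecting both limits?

Feasible sets respecting both limits:
- A+D+E+F: mass 12, power 29, value 156
- A+B+D+F: mass 12, power 38, value 149
- A+B+E+F: mass 12, power 32, value 144
Best: 156 sci.

156 sci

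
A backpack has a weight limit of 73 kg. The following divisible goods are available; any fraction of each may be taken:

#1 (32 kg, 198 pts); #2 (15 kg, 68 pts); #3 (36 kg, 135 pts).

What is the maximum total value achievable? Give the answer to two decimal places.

Take in order of value per unit:
- #1 (198/32 per unit): all 32 → value 198, running total 198.00
- #2 (68/15 per unit): all 15 → value 68, running total 266.00
- #3 (135/36 per unit): 26 of 36 → value 26×135/36 = 97.5000, running total 363.50
Total 363.50.

363.50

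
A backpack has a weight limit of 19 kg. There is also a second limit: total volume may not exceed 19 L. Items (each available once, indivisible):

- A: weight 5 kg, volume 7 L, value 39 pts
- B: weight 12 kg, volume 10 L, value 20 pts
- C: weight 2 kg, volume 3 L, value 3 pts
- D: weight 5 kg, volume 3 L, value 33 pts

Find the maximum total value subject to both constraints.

Feasible sets respecting both limits:
- A+C+D: weight 12, volume 13, value 75
- A+D: weight 10, volume 10, value 72
- A+B: weight 17, volume 17, value 59
Best: 75 pts.

75 pts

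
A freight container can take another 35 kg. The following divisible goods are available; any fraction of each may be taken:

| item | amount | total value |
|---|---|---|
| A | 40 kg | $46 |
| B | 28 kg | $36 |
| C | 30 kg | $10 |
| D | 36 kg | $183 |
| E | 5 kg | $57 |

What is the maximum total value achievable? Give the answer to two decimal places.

209.50

Take in order of value per unit:
- E (57/5 per unit): all 5 → value 57, running total 57.00
- D (183/36 per unit): 30 of 36 → value 30×183/36 = 152.5000, running total 209.50
Total 209.50.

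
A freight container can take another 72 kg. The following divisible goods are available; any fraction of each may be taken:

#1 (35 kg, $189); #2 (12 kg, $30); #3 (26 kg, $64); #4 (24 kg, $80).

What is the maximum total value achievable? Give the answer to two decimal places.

Take in order of value per unit:
- #1 (189/35 per unit): all 35 → value 189, running total 189.00
- #4 (80/24 per unit): all 24 → value 80, running total 269.00
- #2 (30/12 per unit): all 12 → value 30, running total 299.00
- #3 (64/26 per unit): 1 of 26 → value 1×64/26 = 2.4615, running total 301.46
Total 301.46.

301.46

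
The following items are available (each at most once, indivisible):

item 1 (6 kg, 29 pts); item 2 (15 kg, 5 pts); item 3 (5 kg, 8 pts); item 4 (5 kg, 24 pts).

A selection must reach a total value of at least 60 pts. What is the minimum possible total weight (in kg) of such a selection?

Subsets with value ≥ 60, sorted by total weight:
- item 1+item 3+item 4: weight 16, value 61
- item 1+item 2+item 3+item 4: weight 31, value 66
Minimum weight: 16 kg.

16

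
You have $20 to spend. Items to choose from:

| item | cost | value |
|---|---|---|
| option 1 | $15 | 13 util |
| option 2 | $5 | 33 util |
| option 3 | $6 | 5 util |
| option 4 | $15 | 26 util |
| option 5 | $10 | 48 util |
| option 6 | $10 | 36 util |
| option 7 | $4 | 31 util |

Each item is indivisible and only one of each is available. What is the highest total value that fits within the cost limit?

Check high-value combinations within $20:
- option 2+option 5+option 7: cost 5+10+4=19, value 33+48+31=112
- option 2+option 6+option 7: cost 5+10+4=19, value 33+36+31=100
- option 5+option 6: cost 10+10=20, value 48+36=84
- option 3+option 5+option 7: cost 6+10+4=20, value 5+48+31=84
- option 2+option 5: cost 5+10=15, value 33+48=81
Best: 112 util.

112 util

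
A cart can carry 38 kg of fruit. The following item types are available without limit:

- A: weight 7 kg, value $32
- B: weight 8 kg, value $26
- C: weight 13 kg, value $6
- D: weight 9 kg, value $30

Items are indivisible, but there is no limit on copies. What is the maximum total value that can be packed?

Best value-per-unit is A at 32/7, and filling with it alone uses weight 5×7=35. No mix of the others beats 5×32 = 160.

$160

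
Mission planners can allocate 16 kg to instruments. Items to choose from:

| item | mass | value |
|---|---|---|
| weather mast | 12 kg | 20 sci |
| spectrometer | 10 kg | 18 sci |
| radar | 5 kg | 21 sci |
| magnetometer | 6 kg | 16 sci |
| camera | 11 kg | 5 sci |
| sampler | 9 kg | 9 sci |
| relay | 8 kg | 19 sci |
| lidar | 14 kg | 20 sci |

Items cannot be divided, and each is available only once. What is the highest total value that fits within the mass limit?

Check high-value combinations within 16 kg:
- radar+relay: mass 5+8=13, value 21+19=40
- spectrometer+radar: mass 10+5=15, value 18+21=39
- radar+magnetometer: mass 5+6=11, value 21+16=37
- magnetometer+relay: mass 6+8=14, value 16+19=35
- spectrometer+magnetometer: mass 10+6=16, value 18+16=34
Best: 40 sci.

40 sci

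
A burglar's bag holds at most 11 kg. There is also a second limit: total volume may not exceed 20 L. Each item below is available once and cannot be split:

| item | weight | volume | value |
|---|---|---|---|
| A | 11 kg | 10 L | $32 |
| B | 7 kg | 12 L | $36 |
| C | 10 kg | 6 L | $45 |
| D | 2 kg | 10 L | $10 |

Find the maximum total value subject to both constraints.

$45

Feasible sets respecting both limits:
- C: weight 10, volume 6, value 45
- B: weight 7, volume 12, value 36
- A: weight 11, volume 10, value 32
Best: $45.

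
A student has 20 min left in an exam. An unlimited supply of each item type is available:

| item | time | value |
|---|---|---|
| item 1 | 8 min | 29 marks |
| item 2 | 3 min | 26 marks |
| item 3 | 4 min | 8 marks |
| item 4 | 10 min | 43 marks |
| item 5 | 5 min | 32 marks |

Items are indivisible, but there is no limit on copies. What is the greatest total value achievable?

Best value-per-unit is item 2 at 26/3; filling with it alone gives 6×26 = 156.
Optimal mix: 5×item 2 + 1×item 5 → time 20, value 162.

162 marks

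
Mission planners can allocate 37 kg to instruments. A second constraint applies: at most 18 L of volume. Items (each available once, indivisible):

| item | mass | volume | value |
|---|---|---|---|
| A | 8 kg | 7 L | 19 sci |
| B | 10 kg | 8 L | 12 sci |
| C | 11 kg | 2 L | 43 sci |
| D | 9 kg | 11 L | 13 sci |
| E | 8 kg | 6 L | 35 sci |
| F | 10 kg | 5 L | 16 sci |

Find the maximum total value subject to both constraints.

Feasible sets respecting both limits:
- A+C+E: mass 27, volume 15, value 97
- C+E+F: mass 29, volume 13, value 94
- B+C+E: mass 29, volume 16, value 90
Best: 97 sci.

97 sci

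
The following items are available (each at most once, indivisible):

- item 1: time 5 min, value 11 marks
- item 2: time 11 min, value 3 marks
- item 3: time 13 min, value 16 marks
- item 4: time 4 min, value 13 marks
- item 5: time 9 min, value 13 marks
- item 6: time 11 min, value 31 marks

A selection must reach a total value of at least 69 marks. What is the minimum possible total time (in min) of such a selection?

Subsets with value ≥ 69, sorted by total time:
- item 1+item 3+item 4+item 6: time 33, value 71
- item 3+item 4+item 5+item 6: time 37, value 73
- item 1+item 3+item 5+item 6: time 38, value 71
Minimum time: 33 min.

33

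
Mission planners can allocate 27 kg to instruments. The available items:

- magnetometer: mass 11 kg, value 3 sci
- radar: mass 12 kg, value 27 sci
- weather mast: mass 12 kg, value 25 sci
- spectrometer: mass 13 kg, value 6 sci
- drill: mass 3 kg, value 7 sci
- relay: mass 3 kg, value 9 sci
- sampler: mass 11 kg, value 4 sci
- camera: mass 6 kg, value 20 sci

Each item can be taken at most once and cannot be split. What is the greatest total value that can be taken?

63 sci

Check high-value combinations within 27 kg:
- radar+drill+relay+camera: mass 12+3+3+6=24, value 27+7+9+20=63
- weather mast+drill+relay+camera: mass 12+3+3+6=24, value 25+7+9+20=61
- radar+weather mast+relay: mass 12+12+3=27, value 27+25+9=61
- radar+weather mast+drill: mass 12+12+3=27, value 27+25+7=59
- radar+relay+camera: mass 12+3+6=21, value 27+9+20=56
Best: 63 sci.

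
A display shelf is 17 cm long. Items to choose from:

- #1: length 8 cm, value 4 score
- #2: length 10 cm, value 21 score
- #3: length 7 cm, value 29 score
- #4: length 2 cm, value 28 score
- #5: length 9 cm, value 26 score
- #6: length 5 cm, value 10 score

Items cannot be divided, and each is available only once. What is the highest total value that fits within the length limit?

This is a 0/1 knapsack; check combinations near the capacity.
- #3+#4+#6: length 7+2+5=14, value 29+28+10=67
- #4+#5+#6: length 2+9+5=16, value 28+26+10=64
- #1+#3+#4: length 8+7+2=17, value 4+29+28=61
Best: 67 score.

67 score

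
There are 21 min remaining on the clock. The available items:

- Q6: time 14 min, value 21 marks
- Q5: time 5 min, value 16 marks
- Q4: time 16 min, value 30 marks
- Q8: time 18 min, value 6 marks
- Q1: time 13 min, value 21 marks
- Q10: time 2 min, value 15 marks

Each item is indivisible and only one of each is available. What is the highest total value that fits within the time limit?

Check high-value combinations within 21 min:
- Q5+Q1+Q10: time 5+13+2=20, value 16+21+15=52
- Q6+Q5+Q10: time 14+5+2=21, value 21+16+15=52
- Q5+Q4: time 5+16=21, value 16+30=46
- Q4+Q10: time 16+2=18, value 30+15=45
Best: 52 marks.

52 marks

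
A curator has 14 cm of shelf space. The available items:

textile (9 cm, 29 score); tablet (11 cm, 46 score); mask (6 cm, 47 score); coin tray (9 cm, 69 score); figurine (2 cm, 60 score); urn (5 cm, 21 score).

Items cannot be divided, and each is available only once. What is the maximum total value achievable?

Check high-value combinations within 14 cm:
- coin tray+figurine: length 9+2=11, value 69+60=129
- mask+figurine+urn: length 6+2+5=13, value 47+60+21=128
- mask+figurine: length 6+2=8, value 47+60=107
- tablet+figurine: length 11+2=13, value 46+60=106
Best: 129 score.

129 score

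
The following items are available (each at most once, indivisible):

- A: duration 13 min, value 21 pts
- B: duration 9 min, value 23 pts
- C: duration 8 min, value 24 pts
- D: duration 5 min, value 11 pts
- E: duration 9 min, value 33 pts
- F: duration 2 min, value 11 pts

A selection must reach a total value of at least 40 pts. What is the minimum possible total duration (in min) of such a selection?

11

Subsets with value ≥ 40, sorted by total duration:
- E+F: duration 11, value 44
- D+E: duration 14, value 44
Minimum duration: 11 min.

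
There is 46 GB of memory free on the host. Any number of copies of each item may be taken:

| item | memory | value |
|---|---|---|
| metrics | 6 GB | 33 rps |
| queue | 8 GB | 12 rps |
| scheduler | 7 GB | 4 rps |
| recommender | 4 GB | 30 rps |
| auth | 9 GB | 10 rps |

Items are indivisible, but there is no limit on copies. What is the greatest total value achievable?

333 rps

Best value-per-unit is recommender at 30/4; filling with it alone gives 11×30 = 330.
Optimal mix: 1×metrics + 10×recommender → memory 46, value 333.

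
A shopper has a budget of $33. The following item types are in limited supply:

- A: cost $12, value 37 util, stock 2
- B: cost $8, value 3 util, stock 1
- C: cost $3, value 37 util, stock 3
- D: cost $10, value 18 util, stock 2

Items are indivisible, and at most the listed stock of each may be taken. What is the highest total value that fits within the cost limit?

Best selections within cost 33 and stock limits:
- 2×A + 3×C: cost 33, value 185
- 1×A + 3×C + 1×D: cost 31, value 166
- 1×A + 1×B + 3×C: cost 29, value 151
- 1×A + 3×C: cost 21, value 148
Best: 185 util.

185 util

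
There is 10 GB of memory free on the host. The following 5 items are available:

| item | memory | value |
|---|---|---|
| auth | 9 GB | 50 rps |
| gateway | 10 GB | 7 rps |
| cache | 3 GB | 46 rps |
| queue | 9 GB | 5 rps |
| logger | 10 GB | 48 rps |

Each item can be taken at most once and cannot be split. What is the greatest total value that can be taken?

This is a 0/1 knapsack; check combinations near the capacity.
- auth: memory 9, value 50
- logger: memory 10, value 48
- cache: memory 3, value 46
- gateway: memory 10, value 7
Best: 50 rps.

50 rps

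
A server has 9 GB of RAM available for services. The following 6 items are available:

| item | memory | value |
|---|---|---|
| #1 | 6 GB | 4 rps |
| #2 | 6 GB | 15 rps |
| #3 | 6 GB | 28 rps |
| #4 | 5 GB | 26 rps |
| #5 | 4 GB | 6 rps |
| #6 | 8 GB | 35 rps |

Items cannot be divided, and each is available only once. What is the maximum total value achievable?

Check high-value combinations within 9 GB:
- #6: memory 8, value 35
- #4+#5: memory 5+4=9, value 26+6=32
- #3: memory 6, value 28
- #4: memory 5, value 26
Best: 35 rps.

35 rps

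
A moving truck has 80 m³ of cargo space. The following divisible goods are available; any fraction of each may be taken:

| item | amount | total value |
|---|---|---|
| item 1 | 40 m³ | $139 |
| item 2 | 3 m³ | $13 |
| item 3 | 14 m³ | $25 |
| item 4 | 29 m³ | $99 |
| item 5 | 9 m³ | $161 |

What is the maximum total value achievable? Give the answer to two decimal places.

Take in order of value per unit:
- item 5 (161/9 per unit): all 9 → value 161, running total 161.00
- item 2 (13/3 per unit): all 3 → value 13, running total 174.00
- item 1 (139/40 per unit): all 40 → value 139, running total 313.00
- item 4 (99/29 per unit): 28 of 29 → value 28×99/29 = 95.5862, running total 408.59
Total 408.59.

408.59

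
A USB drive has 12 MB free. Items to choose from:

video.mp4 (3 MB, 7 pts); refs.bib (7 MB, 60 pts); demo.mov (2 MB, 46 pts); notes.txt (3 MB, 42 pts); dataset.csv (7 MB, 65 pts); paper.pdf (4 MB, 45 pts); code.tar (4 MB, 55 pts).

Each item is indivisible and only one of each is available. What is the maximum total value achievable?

Check high-value combinations within 12 MB:
- demo.mov+notes.txt+dataset.csv: size 2+3+7=12, value 46+42+65=153
- video.mp4+demo.mov+notes.txt+code.tar: size 3+2+3+4=12, value 7+46+42+55=150
- refs.bib+demo.mov+notes.txt: size 7+2+3=12, value 60+46+42=148
- demo.mov+paper.pdf+code.tar: size 2+4+4=10, value 46+45+55=146
Best: 153 pts.

153 pts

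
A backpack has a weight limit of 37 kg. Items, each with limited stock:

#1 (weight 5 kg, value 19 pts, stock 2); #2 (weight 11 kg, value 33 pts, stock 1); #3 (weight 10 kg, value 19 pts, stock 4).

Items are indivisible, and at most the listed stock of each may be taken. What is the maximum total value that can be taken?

90 pts

Best selections within weight 37 and stock limits:
- 2×#1 + 1×#2 + 1×#3: weight 31, value 90
- 1×#1 + 1×#2 + 2×#3: weight 36, value 90
Best: 90 pts.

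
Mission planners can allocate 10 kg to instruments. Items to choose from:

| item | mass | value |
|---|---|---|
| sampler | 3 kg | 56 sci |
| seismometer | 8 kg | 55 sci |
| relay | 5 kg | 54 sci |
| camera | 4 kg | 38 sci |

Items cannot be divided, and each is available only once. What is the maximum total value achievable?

Check high-value combinations within 10 kg:
- sampler+relay: mass 3+5=8, value 56+54=110
- sampler+camera: mass 3+4=7, value 56+38=94
- relay+camera: mass 5+4=9, value 54+38=92
Best: 110 sci.

110 sci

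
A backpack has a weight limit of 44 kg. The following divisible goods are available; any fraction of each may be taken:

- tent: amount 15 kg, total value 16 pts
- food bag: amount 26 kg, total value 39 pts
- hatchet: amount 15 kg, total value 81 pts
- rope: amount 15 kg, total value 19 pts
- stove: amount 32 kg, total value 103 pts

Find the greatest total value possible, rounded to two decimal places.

Take in order of value per unit:
- hatchet (81/15 per unit): all 15 → value 81, running total 81.00
- stove (103/32 per unit): 29 of 32 → value 29×103/32 = 93.3438, running total 174.34
Total 174.34.

174.34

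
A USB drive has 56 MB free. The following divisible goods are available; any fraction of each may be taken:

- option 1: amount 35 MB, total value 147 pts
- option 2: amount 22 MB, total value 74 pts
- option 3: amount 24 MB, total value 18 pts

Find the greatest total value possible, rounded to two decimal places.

217.64

Take in order of value per unit:
- option 1 (147/35 per unit): all 35 → value 147, running total 147.00
- option 2 (74/22 per unit): 21 of 22 → value 21×74/22 = 70.6364, running total 217.64
Total 217.64.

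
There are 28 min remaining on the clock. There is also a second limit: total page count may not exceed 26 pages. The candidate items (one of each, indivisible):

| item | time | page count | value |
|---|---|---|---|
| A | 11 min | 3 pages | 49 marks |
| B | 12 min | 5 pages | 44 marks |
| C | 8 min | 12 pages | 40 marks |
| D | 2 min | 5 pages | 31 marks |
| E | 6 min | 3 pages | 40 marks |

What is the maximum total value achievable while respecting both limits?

160 marks

Feasible sets respecting both limits:
- A+C+D+E: time 27, page count 23, value 160
- B+C+D+E: time 28, page count 25, value 155
- A+C+E: time 25, page count 18, value 129
- A+B+D: time 25, page count 13, value 124
Best: 160 marks.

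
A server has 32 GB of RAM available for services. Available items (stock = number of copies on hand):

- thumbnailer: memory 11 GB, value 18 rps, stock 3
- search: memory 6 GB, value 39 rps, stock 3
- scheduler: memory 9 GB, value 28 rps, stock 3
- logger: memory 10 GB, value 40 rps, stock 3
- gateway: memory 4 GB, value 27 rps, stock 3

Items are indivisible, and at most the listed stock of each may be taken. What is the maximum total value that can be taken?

Best selections within memory 32 and stock limits:
- 3×search + 3×gateway: memory 30, value 198
- 3×search + 1×logger + 1×gateway: memory 32, value 184
- 2×search + 1×logger + 2×gateway: memory 30, value 172
- 3×search + 1×scheduler + 1×gateway: memory 31, value 172
Best: 198 rps.

198 rps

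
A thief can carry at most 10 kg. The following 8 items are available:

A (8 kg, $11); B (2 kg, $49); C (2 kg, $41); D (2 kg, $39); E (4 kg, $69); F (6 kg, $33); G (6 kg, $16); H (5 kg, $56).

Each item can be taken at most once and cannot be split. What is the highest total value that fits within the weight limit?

Check high-value combinations within 10 kg:
- B+C+D+E: weight 2+2+2+4=10, value 49+41+39+69=198
- B+C+E: weight 2+2+4=8, value 49+41+69=159
- B+D+E: weight 2+2+4=8, value 49+39+69=157
- C+D+E: weight 2+2+4=8, value 41+39+69=149
- B+C+H: weight 2+2+5=9, value 49+41+56=146
Best: $198.

$198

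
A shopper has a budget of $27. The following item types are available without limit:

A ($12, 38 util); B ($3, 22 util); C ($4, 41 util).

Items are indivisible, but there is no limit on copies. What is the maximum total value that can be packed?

Best value-per-unit is C at 41/4; filling with it alone gives 6×41 = 246.
Optimal mix: 1×B + 6×C → cost 27, value 268.

268 util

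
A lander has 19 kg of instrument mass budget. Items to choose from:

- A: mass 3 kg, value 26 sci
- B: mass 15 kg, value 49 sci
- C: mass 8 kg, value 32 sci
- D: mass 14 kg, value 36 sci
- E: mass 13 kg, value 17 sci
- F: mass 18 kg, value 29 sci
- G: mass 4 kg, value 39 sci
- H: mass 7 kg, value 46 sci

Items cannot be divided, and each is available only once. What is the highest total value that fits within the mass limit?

117 sci

This is a 0/1 knapsack; check combinations near the capacity.
- C+G+H: mass 8+4+7=19, value 32+39+46=117
- A+G+H: mass 3+4+7=14, value 26+39+46=111
- A+C+H: mass 3+8+7=18, value 26+32+46=104
- A+C+G: mass 3+8+4=15, value 26+32+39=97
Best: 117 sci.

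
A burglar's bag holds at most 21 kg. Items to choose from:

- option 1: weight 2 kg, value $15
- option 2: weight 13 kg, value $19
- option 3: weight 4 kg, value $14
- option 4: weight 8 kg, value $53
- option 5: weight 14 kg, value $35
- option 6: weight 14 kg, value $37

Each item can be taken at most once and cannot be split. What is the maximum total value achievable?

This is a 0/1 knapsack; check combinations near the capacity.
- option 1+option 3+option 4: weight 2+4+8=14, value 15+14+53=82
- option 2+option 4: weight 13+8=21, value 19+53=72
- option 1+option 4: weight 2+8=10, value 15+53=68
- option 3+option 4: weight 4+8=12, value 14+53=67
Best: $82.

$82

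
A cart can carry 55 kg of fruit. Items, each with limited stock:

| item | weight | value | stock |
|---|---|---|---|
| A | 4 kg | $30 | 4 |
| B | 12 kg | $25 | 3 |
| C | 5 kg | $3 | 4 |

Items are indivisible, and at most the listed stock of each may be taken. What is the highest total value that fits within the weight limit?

$195

Top feasible selections:
- 4×A + 3×B: weight 52, value 195
- 4×A + 2×B + 3×C: weight 55, value 179
Best: $195.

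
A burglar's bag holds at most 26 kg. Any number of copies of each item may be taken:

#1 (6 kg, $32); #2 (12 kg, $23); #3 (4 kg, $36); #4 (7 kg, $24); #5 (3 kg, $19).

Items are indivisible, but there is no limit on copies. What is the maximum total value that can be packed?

Best value-per-unit is #3 at 36/4; filling with it alone gives 6×36 = 216.
Optimal mix: 5×#3 + 2×#5 → weight 26, value 218.

$218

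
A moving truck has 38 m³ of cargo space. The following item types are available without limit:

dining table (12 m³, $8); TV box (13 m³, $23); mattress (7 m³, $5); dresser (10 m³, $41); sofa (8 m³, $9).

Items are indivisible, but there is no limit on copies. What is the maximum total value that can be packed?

$132

Best value-per-unit is dresser at 41/10; filling with it alone gives 3×41 = 123.
Optimal mix: 3×dresser + 1×sofa → volume 38, value 132.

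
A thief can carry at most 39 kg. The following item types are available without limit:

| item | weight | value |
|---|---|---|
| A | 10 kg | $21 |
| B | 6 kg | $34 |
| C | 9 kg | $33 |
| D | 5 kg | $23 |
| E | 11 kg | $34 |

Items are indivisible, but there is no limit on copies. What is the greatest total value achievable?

$205

Best value-per-unit is B at 34/6; filling with it alone gives 6×34 = 204.
Optimal mix: 4×B + 3×D → weight 39, value 205.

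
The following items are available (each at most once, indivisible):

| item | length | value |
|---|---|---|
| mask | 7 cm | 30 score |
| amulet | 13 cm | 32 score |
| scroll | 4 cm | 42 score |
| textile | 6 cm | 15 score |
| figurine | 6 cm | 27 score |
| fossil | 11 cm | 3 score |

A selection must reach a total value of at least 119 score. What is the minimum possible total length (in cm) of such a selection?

30

Subsets with value ≥ 119, sorted by total length:
- mask+amulet+scroll+figurine: length 30, value 131
- mask+amulet+scroll+textile: length 30, value 119
Minimum length: 30 cm.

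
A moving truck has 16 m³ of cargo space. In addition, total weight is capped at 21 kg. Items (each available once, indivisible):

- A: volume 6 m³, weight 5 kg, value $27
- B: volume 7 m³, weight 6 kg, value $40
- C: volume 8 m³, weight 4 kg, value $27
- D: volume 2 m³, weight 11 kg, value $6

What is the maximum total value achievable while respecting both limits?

Feasible sets respecting both limits:
- A+B: volume 13, weight 11, value 67
- B+C: volume 15, weight 10, value 67
- A+C+D: volume 16, weight 20, value 60
Best: $67.

$67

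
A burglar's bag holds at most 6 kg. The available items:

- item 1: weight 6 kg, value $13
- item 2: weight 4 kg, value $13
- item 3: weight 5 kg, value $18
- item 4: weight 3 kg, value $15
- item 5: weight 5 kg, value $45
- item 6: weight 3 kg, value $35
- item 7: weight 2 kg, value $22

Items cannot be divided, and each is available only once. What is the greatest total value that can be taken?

Check high-value combinations within 6 kg:
- item 6+item 7: weight 3+2=5, value 35+22=57
- item 4+item 6: weight 3+3=6, value 15+35=50
- item 5: weight 5, value 45
- item 4+item 7: weight 3+2=5, value 15+22=37
Best: $57.

$57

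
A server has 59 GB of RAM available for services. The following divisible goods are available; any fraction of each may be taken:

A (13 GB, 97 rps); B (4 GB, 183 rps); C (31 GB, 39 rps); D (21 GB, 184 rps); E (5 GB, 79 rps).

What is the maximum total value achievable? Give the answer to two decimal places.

Take in order of value per unit:
- B (183/4 per unit): all 4 → value 183, running total 183.00
- E (79/5 per unit): all 5 → value 79, running total 262.00
- D (184/21 per unit): all 21 → value 184, running total 446.00
- A (97/13 per unit): all 13 → value 97, running total 543.00
- C (39/31 per unit): 16 of 31 → value 16×39/31 = 20.1290, running total 563.13
Total 563.13.

563.13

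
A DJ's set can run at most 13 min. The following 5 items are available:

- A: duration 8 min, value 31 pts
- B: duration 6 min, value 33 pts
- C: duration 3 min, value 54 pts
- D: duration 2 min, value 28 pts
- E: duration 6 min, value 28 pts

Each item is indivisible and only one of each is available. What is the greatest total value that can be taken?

115 pts

Check high-value combinations within 13 min:
- B+C+D: duration 6+3+2=11, value 33+54+28=115
- A+C+D: duration 8+3+2=13, value 31+54+28=113
- C+D+E: duration 3+2+6=11, value 54+28+28=110
- B+C: duration 6+3=9, value 33+54=87
- A+C: duration 8+3=11, value 31+54=85
Best: 115 pts.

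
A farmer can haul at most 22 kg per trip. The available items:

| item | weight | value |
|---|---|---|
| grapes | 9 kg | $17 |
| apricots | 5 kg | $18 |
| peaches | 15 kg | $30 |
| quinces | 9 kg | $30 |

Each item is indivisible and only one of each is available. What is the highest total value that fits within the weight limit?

$48

Check high-value combinations within 22 kg:
- apricots+quinces: weight 5+9=14, value 18+30=48
- apricots+peaches: weight 5+15=20, value 18+30=48
- grapes+quinces: weight 9+9=18, value 17+30=47
Best: $48.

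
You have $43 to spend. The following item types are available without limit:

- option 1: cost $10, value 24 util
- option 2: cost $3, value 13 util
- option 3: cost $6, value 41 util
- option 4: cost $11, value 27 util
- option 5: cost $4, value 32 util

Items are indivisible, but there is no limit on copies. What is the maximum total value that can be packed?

Best value-per-unit is option 5 at 32/4; filling with it alone gives 10×32 = 320.
Optimal mix: 1×option 2 + 10×option 5 → cost 43, value 333.

333 util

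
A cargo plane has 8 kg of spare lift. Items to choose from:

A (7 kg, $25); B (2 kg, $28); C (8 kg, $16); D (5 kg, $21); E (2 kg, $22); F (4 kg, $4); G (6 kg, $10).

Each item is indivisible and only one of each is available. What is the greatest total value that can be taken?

This is a 0/1 knapsack; check combinations near the capacity.
- B+E+F: weight 2+2+4=8, value 28+22+4=54
- B+E: weight 2+2=4, value 28+22=50
- B+D: weight 2+5=7, value 28+21=49
Best: $54.

$54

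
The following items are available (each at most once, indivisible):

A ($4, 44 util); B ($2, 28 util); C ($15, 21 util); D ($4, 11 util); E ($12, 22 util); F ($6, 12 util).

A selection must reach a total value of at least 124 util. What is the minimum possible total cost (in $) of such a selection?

37

Subsets with value ≥ 124, sorted by total cost:
- A+B+C+D+E: cost 37, value 126
- A+B+C+E+F: cost 39, value 127
Minimum cost: 37 $.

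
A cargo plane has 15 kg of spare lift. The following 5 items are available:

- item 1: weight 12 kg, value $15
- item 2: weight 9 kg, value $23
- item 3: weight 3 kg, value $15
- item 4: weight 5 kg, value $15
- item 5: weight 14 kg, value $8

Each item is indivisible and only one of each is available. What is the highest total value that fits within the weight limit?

$38

This is a 0/1 knapsack; check combinations near the capacity.
- item 2+item 3: weight 9+3=12, value 23+15=38
- item 2+item 4: weight 9+5=14, value 23+15=38
- item 3+item 4: weight 3+5=8, value 15+15=30
Best: $38.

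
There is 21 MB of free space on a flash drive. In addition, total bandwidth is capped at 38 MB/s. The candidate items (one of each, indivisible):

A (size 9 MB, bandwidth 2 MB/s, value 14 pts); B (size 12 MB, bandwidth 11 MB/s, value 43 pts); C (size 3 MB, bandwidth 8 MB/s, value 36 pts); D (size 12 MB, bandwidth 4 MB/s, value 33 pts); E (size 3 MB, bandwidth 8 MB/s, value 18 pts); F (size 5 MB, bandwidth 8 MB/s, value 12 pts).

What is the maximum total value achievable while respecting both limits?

97 pts

Feasible sets respecting both limits:
- B+C+E: size 18, bandwidth 27, value 97
- B+C+F: size 20, bandwidth 27, value 91
- C+D+E: size 18, bandwidth 20, value 87
- C+D+F: size 20, bandwidth 20, value 81
Best: 97 pts.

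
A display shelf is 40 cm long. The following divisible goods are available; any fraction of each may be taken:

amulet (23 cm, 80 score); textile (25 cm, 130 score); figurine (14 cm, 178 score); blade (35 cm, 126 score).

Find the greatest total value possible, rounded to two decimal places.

Take in order of value per unit:
- figurine (178/14 per unit): all 14 → value 178, running total 178.00
- textile (130/25 per unit): all 25 → value 130, running total 308.00
- blade (126/35 per unit): 1 of 35 → value 1×126/35 = 3.6000, running total 311.60
Total 311.60.

311.60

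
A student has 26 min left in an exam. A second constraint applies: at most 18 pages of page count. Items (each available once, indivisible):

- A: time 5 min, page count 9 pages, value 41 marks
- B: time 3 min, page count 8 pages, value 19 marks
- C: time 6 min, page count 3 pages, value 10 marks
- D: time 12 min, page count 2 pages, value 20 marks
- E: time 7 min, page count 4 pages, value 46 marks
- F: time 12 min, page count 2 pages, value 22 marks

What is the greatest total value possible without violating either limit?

109 marks

Feasible sets respecting both limits:
- A+E+F: time 24, page count 15, value 109
- A+D+E: time 24, page count 15, value 107
- A+C+E: time 18, page count 16, value 97
- A+E: time 12, page count 13, value 87
Best: 109 marks.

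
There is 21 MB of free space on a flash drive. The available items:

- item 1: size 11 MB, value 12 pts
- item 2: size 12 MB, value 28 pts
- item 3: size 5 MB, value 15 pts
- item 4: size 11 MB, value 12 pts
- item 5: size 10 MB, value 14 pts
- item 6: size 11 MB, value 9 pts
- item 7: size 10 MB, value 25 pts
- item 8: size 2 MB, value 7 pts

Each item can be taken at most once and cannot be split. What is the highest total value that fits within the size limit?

Check high-value combinations within 21 MB:
- item 2+item 3+item 8: size 12+5+2=19, value 28+15+7=50
- item 3+item 7+item 8: size 5+10+2=17, value 15+25+7=47
- item 2+item 3: size 12+5=17, value 28+15=43
- item 3+item 7: size 5+10=15, value 15+25=40
Best: 50 pts.

50 pts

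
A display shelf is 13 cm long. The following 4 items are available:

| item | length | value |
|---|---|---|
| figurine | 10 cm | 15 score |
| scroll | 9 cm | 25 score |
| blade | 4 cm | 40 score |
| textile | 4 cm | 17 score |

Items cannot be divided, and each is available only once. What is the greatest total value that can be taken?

Check high-value combinations within 13 cm:
- scroll+blade: length 9+4=13, value 25+40=65
- blade+textile: length 4+4=8, value 40+17=57
- scroll+textile: length 9+4=13, value 25+17=42
- blade: length 4, value 40
- scroll: length 9, value 25
Best: 65 score.

65 score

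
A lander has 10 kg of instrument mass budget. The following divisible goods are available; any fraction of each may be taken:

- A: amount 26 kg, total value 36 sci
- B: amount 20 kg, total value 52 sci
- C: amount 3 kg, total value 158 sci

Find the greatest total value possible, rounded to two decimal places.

Take in order of value per unit:
- C (158/3 per unit): all 3 → value 158, running total 158.00
- B (52/20 per unit): 7 of 20 → value 7×52/20 = 18.2000, running total 176.20
Total 176.20.

176.20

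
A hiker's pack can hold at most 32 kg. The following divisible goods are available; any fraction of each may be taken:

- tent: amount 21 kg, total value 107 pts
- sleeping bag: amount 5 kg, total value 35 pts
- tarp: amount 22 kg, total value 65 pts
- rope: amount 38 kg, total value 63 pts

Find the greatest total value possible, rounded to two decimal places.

159.73

Take in order of value per unit:
- sleeping bag (35/5 per unit): all 5 → value 35, running total 35.00
- tent (107/21 per unit): all 21 → value 107, running total 142.00
- tarp (65/22 per unit): 6 of 22 → value 6×65/22 = 17.7273, running total 159.73
Total 159.73.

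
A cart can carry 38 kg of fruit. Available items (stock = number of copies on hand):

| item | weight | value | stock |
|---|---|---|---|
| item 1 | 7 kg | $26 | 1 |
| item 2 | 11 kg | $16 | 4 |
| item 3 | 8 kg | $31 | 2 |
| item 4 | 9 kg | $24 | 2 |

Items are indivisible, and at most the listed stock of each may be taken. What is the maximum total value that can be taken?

Top feasible selections:
- 1×item 1 + 2×item 3 + 1×item 4: weight 32, value 112
- 2×item 3 + 2×item 4: weight 34, value 110
- 1×item 1 + 1×item 3 + 2×item 4: weight 33, value 105
Best: $112.

$112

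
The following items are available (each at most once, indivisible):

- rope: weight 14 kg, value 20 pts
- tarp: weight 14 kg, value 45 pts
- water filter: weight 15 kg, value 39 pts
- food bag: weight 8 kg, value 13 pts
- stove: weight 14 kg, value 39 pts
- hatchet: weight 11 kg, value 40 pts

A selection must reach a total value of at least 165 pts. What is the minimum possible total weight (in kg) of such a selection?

62

Subsets with value ≥ 165, sorted by total weight:
- tarp+water filter+food bag+stove+hatchet: weight 62, value 176
- rope+tarp+water filter+stove+hatchet: weight 68, value 183
Minimum weight: 62 kg.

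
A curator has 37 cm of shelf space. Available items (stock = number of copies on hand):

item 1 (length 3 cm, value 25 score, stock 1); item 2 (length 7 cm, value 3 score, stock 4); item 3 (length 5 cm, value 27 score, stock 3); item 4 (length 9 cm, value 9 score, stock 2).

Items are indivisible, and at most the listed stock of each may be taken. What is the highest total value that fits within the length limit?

Top feasible selections:
- 1×item 1 + 3×item 3 + 2×item 4: length 36, value 124
- 1×item 1 + 1×item 2 + 3×item 3 + 1×item 4: length 34, value 118
Best: 124 score.

124 score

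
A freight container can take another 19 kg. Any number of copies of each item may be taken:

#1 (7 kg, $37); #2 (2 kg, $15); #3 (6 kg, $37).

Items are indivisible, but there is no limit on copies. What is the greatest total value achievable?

Best value-per-unit is #2 at 15/2, and filling with it alone uses weight 9×2=18. No mix of the others beats 9×15 = 135.

$135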